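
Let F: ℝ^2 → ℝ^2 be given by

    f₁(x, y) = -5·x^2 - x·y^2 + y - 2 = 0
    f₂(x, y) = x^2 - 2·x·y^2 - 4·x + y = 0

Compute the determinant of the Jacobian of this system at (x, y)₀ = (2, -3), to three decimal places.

-491.000

J = [[-10·x - y^2, -2·x·y + 1], [2·x - 2·y^2 - 4, -4·x·y + 1]].
At the point, J = [[-29.000, 13.000], [-18.000, 25.000]].
det J = -491.000.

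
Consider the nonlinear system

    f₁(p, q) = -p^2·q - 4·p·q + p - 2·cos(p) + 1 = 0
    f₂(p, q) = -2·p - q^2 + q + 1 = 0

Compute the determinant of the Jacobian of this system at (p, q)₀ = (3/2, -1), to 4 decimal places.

13.4850

J = [[-2·p·q - 4·q + 2·sin(p) + 1, -p^2 - 4·p], [-2, -2·q + 1]].
At the point, J = [[9.994990, -8.2500], [-2.0000, 3.0000]].
det J = 13.4850.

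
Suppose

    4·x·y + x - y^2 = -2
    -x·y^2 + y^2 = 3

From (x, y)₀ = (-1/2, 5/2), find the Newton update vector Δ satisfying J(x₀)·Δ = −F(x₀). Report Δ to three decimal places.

(0.735, -0.237)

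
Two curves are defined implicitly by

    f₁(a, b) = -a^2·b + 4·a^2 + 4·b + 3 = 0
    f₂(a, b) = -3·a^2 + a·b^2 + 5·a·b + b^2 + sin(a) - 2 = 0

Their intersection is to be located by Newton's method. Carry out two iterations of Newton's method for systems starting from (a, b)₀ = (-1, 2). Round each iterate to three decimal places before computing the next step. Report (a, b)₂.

(-0.948, -0.923)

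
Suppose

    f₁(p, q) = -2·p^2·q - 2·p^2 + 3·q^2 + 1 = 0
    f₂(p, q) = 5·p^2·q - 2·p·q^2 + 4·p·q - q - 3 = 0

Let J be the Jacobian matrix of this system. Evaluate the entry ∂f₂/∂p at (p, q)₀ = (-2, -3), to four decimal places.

∂f₂/∂p = 10·p·q - 2·q^2 + 4·q.
At (-2, -3) this is 30.0000.

30.0000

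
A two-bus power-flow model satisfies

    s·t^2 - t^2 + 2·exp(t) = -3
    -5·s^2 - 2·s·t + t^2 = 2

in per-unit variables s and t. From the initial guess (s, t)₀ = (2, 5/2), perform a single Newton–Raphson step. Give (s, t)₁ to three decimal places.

(0.933, 1.582)

At (2, 5/2): F = (33.61499, -25.750).
Jacobian J = [[t^2, 2·s·t - 2·t + 2·exp(t)], [-10·s - 2·t, -2·s + 2·t]].
At the point, J = [[6.250, 29.36499], [-25.000, 1.000]] (det J = 740.37470).
Solving J·Δ = −F gives Δ = (-1.067, -0.918).
Then the next iterate is (s, t)₁ = (0.933, 1.582).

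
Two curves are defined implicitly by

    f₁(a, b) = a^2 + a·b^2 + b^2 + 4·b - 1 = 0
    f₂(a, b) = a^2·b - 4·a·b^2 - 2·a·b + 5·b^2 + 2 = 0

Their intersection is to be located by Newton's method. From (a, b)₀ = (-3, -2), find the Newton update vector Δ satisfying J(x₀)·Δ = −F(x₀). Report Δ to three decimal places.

(0.528, 0.755)

At (-3, -2): F = (-8.000, 40.000).
Jacobian J = [[2·a + b^2, 2·a·b + 2·b + 4], [2·a·b - 4·b^2 - 2·b, a^2 - 8·a·b - 2·a + 10·b]].
At the point, J = [[-2.000, 12.000], [0.000, -53.000]] (det J = 106.000).
Solving J·Δ = −F gives Δ = (0.528, 0.755).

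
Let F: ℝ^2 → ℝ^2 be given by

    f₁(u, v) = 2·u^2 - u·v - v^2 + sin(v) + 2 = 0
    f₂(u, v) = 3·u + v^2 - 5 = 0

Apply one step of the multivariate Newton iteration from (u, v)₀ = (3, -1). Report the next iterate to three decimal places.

(1.375, -0.938)

At (3, -1): F = (21.15853, 5.000).
Jacobian J = [[4·u - v, -u - 2·v + cos(v)], [3, 2·v]].
At the point, J = [[13.000, -0.45970], [3.000, -2.000]] (det J = -24.62091).
Solving J·Δ = −F gives Δ = (-1.625, 0.062).
Then the next iterate is (u, v)₁ = (1.375, -0.938).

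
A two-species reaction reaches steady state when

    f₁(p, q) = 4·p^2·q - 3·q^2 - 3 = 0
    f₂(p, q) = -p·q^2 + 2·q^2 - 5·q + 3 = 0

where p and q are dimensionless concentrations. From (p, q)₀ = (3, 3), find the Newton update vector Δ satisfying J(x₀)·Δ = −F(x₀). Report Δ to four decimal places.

(-0.7619, -1.2857)

At (3, 3): F = (78.0000, -21.0000).
Jacobian J = [[8·p·q, 4·p^2 - 6·q], [-q^2, -2·p·q + 4·q - 5]].
At the point, J = [[72.0000, 18.0000], [-9.0000, -11.0000]] (det J = -630.0000).
Solving J·Δ = −F gives Δ = (-0.7619, -1.2857).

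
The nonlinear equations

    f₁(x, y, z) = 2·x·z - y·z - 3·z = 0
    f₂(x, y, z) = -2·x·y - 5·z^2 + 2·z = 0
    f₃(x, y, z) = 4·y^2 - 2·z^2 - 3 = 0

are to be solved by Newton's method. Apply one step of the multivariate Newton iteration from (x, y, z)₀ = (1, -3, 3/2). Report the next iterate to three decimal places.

(0.918, -1.710, 1.091)

At (1, -3, 3/2): F = (3.000, -2.250, 28.500).
Jacobian J = [[2·z, -z, 2·x - y - 3], [-2·y, -2·x, -10·z + 2], [0, 8·y, -4·z]].
At the point, J = [[3.000, -1.500, 2.000], [6.000, -2.000, -13.000], [0.000, -24.000, -6.000]] (det J = -1242.000).
Solving J·Δ = −F gives Δ = (-0.082, 1.290, -0.409).
Then the next iterate is (x, y, z)₁ = (0.918, -1.710, 1.091).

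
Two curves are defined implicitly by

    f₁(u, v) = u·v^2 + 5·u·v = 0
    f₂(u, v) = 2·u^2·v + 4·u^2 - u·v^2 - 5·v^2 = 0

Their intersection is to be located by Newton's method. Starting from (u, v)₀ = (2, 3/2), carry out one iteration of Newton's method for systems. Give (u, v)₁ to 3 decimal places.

At (2, 3/2): F = (19.500, 12.250).
Jacobian J = [[v^2 + 5·v, 2·u·v + 5·u], [4·u·v + 8·u - v^2, 2·u^2 - 2·u·v - 10·v]].
At the point, J = [[9.750, 16.000], [25.750, -13.000]] (det J = -538.750).
Solving J·Δ = −F gives Δ = (-0.834, -0.710).
Then the next iterate is (u, v)₁ = (1.166, 0.790).

(1.166, 0.790)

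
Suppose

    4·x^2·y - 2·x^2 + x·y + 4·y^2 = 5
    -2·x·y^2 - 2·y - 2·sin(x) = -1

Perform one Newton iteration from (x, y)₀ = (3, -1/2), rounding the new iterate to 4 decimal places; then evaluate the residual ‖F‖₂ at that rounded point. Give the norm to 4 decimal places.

13.6692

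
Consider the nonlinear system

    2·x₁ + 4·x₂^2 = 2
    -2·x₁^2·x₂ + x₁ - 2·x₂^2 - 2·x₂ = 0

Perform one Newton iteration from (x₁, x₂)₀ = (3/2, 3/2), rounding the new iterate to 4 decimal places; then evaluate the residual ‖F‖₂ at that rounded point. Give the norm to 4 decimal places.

3.9924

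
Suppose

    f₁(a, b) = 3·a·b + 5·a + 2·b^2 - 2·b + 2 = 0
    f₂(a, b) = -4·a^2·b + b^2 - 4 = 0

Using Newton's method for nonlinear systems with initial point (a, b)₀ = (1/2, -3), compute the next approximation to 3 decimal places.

(0.882, -1.202)

At (1/2, -3): F = (24.000, 8.000).
Jacobian J = [[3·b + 5, 3·a + 4·b - 2], [-8·a·b, -4·a^2 + 2·b]].
At the point, J = [[-4.000, -12.500], [12.000, -7.000]] (det J = 178.000).
Solving J·Δ = −F gives Δ = (0.382, 1.798).
Then the next iterate is (a, b)₁ = (0.882, -1.202).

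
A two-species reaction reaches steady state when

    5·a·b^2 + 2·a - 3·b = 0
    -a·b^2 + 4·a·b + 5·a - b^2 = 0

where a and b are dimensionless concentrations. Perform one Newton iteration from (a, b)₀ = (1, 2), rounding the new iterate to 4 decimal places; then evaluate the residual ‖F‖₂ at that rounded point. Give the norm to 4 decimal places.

1.7818

At (1, 2): F = (16.0000, 5.0000).
Jacobian J = [[5·b^2 + 2, 10·a·b - 3], [-b^2 + 4·b + 5, -2·a·b + 4·a - 2·b]].
At the point, J = [[22.0000, 17.0000], [9.0000, -4.0000]] (det J = -241.0000).
Solving J·Δ = −F gives Δ = (-0.6183, -0.1411).
Then the next iterate is (a, b)₁ = (0.3817, 1.8589).
Re-evaluating at (0.3817, 1.8589): F = (1.781539, -0.027809), so ‖F‖₂ = 1.7818.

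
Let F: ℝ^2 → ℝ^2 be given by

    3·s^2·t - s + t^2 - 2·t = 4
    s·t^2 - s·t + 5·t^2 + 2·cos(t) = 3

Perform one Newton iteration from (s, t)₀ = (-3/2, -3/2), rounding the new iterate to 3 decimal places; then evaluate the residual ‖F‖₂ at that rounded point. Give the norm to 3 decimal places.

At (-3/2, -3/2): F = (-7.375, 2.76647).
Jacobian J = [[6·s·t - 1, 3·s^2 + 2·t - 2], [t^2 - t, 2·s·t - s + 10·t - 2·sin(t)]].
At the point, J = [[12.500, 1.750], [3.750, -7.00501]] (det J = -94.12513).
Solving J·Δ = −F gives Δ = (0.497, 0.661).
Then the next iterate is (s, t)₁ = (-1.003, -0.839).
Re-evaluating at (-1.003, -0.839): F = (-3.14720, 0.30847), so ‖F‖₂ = 3.162.

3.162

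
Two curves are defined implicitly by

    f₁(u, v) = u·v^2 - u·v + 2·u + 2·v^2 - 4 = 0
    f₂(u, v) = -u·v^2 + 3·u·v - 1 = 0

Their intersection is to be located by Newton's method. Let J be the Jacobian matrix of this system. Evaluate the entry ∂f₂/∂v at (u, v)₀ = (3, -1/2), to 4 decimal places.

∂f₂/∂v = -2·u·v + 3·u.
At (3, -1/2) this is 12.0000.

12.0000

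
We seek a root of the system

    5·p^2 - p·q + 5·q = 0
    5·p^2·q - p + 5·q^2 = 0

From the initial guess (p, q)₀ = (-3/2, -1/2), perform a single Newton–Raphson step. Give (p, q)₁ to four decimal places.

(-0.9831, -0.5776)

At (-3/2, -1/2): F = (8.0000, -2.8750).
Jacobian J = [[10·p - q, -p + 5], [10·p·q - 1, 5·p^2 + 10·q]].
At the point, J = [[-14.5000, 6.5000], [6.5000, 6.2500]] (det J = -132.8750).
Solving J·Δ = −F gives Δ = (0.5169, -0.0776).
Then the next iterate is (p, q)₁ = (-0.9831, -0.5776).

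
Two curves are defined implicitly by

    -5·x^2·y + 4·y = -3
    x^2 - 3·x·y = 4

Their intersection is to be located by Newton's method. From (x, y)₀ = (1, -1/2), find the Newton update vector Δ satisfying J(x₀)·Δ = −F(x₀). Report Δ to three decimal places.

At (1, -1/2): F = (3.500, -1.500).
Jacobian J = [[-10·x·y, -5·x^2 + 4], [2·x - 3·y, -3·x]].
At the point, J = [[5.000, -1.000], [3.500, -3.000]] (det J = -11.500).
Solving J·Δ = −F gives Δ = (-1.043, -1.717).

(-1.043, -1.717)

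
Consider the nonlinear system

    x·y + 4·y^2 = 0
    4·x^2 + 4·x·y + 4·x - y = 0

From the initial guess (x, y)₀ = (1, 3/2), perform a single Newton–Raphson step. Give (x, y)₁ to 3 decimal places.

At (1, 3/2): F = (10.500, 12.500).
Jacobian J = [[y, x + 8·y], [8·x + 4·y + 4, 4·x - 1]].
At the point, J = [[1.500, 13.000], [18.000, 3.000]] (det J = -229.500).
Solving J·Δ = −F gives Δ = (-0.571, -0.742).
Then the next iterate is (x, y)₁ = (0.429, 0.758).

(0.429, 0.758)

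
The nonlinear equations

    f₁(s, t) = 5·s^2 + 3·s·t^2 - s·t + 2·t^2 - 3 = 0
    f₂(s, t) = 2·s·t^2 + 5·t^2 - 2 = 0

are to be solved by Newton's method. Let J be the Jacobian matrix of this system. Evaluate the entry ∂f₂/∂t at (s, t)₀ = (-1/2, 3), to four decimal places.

∂f₂/∂t = 4·s·t + 10·t.
At (-1/2, 3) this is 24.0000.

24.0000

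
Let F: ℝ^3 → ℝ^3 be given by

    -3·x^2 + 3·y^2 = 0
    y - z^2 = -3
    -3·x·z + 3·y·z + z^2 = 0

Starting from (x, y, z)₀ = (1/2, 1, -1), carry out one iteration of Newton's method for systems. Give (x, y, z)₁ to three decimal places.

(-0.288, 0.231, -2.115)

At (1/2, 1, -1): F = (2.250, 3.000, -0.500).
Jacobian J = [[-6·x, 6·y, 0], [0, 1, -2·z], [-3·z, 3·z, -3·x + 3·y + 2·z]].
At the point, J = [[-3.000, 6.000, 0.000], [0.000, 1.000, 2.000], [3.000, -3.000, -0.500]] (det J = 19.500).
Solving J·Δ = −F gives Δ = (-0.788, -0.769, -1.115).
Then the next iterate is (x, y, z)₁ = (-0.288, 0.231, -2.115).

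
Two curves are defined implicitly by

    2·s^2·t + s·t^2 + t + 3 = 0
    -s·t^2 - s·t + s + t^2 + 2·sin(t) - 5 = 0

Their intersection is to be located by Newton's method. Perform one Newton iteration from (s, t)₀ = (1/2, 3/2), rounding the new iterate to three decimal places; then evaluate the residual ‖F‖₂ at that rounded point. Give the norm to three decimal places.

4.303

At (1/2, 3/2): F = (6.375, -2.13001).
Jacobian J = [[4·s·t + t^2, 2·s^2 + 2·s·t + 1], [-t^2 - t + 1, -2·s·t - s + 2·t + 2·cos(t)]].
At the point, J = [[5.250, 3.000], [-2.750, 1.14147]] (det J = 14.24274).
Solving J·Δ = −F gives Δ = (-0.960, -0.446).
Then the next iterate is (s, t)₁ = (-0.460, 1.054).
Re-evaluating at (-0.460, 1.054): F = (3.98903, -1.61441), so ‖F‖₂ = 4.303.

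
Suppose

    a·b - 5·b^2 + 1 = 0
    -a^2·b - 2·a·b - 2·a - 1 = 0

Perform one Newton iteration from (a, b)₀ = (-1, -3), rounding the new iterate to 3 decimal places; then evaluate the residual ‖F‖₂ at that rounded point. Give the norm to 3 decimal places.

At (-1, -3): F = (-41.000, -2.000).
Jacobian J = [[b, a - 10·b], [-2·a·b - 2·b - 2, -a^2 - 2·a]].
At the point, J = [[-3.000, 29.000], [-2.000, 1.000]] (det J = 55.000).
Solving J·Δ = −F gives Δ = (-0.309, 1.382).
Then the next iterate is (a, b)₁ = (-1.309, -1.618).
Re-evaluating at (-1.309, -1.618): F = (-9.97166, 0.15449), so ‖F‖₂ = 9.973.

9.973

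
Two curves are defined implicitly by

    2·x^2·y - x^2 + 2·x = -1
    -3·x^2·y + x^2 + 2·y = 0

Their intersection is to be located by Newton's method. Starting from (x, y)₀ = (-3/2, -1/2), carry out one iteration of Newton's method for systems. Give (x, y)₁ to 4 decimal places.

(0.8676, -3.2647)

At (-3/2, -1/2): F = (-6.5000, 4.6250).
Jacobian J = [[4·x·y - 2·x + 2, 2·x^2], [-6·x·y + 2·x, -3·x^2 + 2]].
At the point, J = [[8.0000, 4.5000], [-7.5000, -4.7500]] (det J = -4.2500).
Solving J·Δ = −F gives Δ = (2.3676, -2.7647).
Then the next iterate is (x, y)₁ = (0.8676, -3.2647).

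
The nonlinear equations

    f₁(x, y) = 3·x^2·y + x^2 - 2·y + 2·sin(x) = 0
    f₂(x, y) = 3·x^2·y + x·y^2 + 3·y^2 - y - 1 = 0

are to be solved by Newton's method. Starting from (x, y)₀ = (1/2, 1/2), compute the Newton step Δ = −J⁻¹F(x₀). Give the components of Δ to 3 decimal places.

(-0.099, 0.130)

At (1/2, 1/2): F = (0.58385, -0.250).
Jacobian J = [[6·x·y + 2·x + 2·cos(x), 3·x^2 - 2], [6·x·y + y^2, 3·x^2 + 2·x·y + 6·y - 1]].
At the point, J = [[4.25517, -1.250], [1.750, 3.250]] (det J = 16.01679).
Solving J·Δ = −F gives Δ = (-0.099, 0.130).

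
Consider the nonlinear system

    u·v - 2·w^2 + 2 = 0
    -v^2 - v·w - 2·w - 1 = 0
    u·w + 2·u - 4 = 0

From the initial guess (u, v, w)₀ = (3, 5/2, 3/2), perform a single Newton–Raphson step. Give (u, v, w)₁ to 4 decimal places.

At (3, 5/2, 3/2): F = (5.0000, -14.0000, 6.5000).
Jacobian J = [[v, u, -4·w], [0, -2·v - w, -v - 2], [w + 2, 0, u]].
At the point, J = [[2.5000, 3.0000, -6.0000], [0.0000, -6.5000, -4.5000], [3.5000, 0.0000, 3.0000]] (det J = -232.5000).
Solving J·Δ = −F gives Δ = (-1.3452, -1.7403, -0.5973).
Then the next iterate is (u, v, w)₁ = (1.6548, 0.7597, 0.9027).

(1.6548, 0.7597, 0.9027)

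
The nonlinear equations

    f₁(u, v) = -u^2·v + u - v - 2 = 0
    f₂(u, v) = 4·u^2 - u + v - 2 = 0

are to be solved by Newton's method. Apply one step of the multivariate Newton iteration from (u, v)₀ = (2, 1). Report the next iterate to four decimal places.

(1.1667, 0.5000)

At (2, 1): F = (-5.0000, 13.0000).
Jacobian J = [[-2·u·v + 1, -u^2 - 1], [8·u - 1, 1]].
At the point, J = [[-3.0000, -5.0000], [15.0000, 1.0000]] (det J = 72.0000).
Solving J·Δ = −F gives Δ = (-0.8333, -0.5000).
Then the next iterate is (u, v)₁ = (1.1667, 0.5000).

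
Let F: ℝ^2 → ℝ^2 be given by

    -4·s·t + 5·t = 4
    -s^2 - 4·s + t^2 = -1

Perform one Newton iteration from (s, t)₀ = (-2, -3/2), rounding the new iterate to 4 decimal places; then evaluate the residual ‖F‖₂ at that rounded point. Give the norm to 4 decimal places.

13.3977

At (-2, -3/2): F = (-23.5000, 7.2500).
Jacobian J = [[-4·t, -4·s + 5], [-2·s - 4, 2·t]].
At the point, J = [[6.0000, 13.0000], [0.0000, -3.0000]] (det J = -18.0000).
Solving J·Δ = −F gives Δ = (-1.3194, 2.4167).
Then the next iterate is (s, t)₁ = (-3.3194, 0.9167).
Re-evaluating at (-3.3194, 0.9167): F = (12.755076, 4.099523), so ‖F‖₂ = 13.3977.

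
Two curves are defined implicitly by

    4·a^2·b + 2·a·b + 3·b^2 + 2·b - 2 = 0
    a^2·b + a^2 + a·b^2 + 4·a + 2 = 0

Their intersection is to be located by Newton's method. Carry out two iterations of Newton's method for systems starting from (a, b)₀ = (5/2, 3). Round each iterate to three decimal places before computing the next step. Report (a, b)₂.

(0.412, 1.536)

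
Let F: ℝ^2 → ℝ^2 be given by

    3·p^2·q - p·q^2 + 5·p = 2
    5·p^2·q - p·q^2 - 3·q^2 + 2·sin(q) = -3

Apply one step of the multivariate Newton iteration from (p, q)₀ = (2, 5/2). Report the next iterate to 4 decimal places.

(1.2274, 0.8560)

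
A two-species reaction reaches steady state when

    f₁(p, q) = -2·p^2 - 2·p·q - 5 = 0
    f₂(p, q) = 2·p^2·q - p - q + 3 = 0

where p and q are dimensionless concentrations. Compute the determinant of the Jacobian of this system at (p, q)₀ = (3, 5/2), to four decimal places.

J = [[-4·p - 2·q, -2·p], [4·p·q - 1, 2·p^2 - 1]].
At the point, J = [[-17.0000, -6.0000], [29.0000, 17.0000]].
det J = -115.0000.

-115.0000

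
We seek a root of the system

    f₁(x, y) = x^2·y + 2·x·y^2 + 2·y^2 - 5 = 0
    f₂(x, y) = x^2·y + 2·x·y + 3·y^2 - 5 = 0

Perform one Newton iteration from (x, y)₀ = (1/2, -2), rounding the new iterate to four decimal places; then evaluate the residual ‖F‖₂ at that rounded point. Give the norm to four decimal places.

1.1790

At (1/2, -2): F = (6.5000, 4.5000).
Jacobian J = [[2·x·y + 2·y^2, x^2 + 4·x·y + 4·y], [2·x·y + 2·y, x^2 + 2·x + 6·y]].
At the point, J = [[6.0000, -11.7500], [-6.0000, -10.7500]] (det J = -135.0000).
Solving J·Δ = −F gives Δ = (-0.1259, 0.4889).
Then the next iterate is (x, y)₁ = (0.3741, -1.5111).
Re-evaluating at (0.3741, -1.5111): F = (1.063824, 0.508185), so ‖F‖₂ = 1.1790.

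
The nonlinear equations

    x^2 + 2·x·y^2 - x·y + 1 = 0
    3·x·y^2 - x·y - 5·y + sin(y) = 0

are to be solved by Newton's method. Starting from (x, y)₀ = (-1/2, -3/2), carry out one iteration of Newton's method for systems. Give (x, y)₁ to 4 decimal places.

At (-1/2, -3/2): F = (-1.7500, 2.377505).
Jacobian J = [[2·x + 2·y^2 - y, 4·x·y - x], [3·y^2 - y, 6·x·y - x + cos(y) - 5]].
At the point, J = [[5.0000, 3.5000], [8.2500, 0.070737]] (det J = -28.521314).
Solving J·Δ = −F gives Δ = (-0.2961, 0.9230).
Then the next iterate is (x, y)₁ = (-0.7961, -0.5770).

(-0.7961, -0.5770)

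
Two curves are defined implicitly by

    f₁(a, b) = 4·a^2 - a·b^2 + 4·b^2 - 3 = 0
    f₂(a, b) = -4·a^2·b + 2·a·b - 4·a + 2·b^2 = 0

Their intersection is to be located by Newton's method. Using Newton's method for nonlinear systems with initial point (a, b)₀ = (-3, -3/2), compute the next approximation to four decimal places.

(-1.1218, -1.5263)

At (-3, -3/2): F = (48.7500, 79.5000).
Jacobian J = [[8·a - b^2, -2·a·b + 8·b], [-8·a·b + 2·b - 4, -4·a^2 + 2·a + 4·b]].
At the point, J = [[-26.2500, -21.0000], [-43.0000, -48.0000]] (det J = 357.0000).
Solving J·Δ = −F gives Δ = (1.8782, -0.0263).
Then the next iterate is (a, b)₁ = (-1.1218, -1.5263).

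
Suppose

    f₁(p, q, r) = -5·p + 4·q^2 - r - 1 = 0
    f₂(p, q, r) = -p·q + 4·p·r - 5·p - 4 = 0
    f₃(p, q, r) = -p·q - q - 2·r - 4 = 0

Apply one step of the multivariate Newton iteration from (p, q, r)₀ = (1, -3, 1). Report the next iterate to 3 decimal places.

(1.882, -1.988, 1.312)

At (1, -3, 1): F = (29.000, -2.000, 0.000).
Jacobian J = [[-5, 8·q, -1], [-q + 4·r - 5, -p, 4·p], [-q, -p - 1, -2]].
At the point, J = [[-5.000, -24.000, -1.000], [2.000, -1.000, 4.000], [3.000, -2.000, -2.000]] (det J = -433.000).
Solving J·Δ = −F gives Δ = (0.882, 1.012, 0.312).
Then the next iterate is (p, q, r)₁ = (1.882, -1.988, 1.312).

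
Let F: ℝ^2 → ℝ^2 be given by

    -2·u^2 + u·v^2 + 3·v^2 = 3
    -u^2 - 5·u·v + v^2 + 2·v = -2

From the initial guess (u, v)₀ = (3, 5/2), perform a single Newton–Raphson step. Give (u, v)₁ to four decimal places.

(1.5599, 1.6740)

At (3, 5/2): F = (16.5000, -33.2500).
Jacobian J = [[-4·u + v^2, 2·u·v + 6·v], [-2·u - 5·v, -5·u + 2·v + 2]].
At the point, J = [[-5.7500, 30.0000], [-18.5000, -8.0000]] (det J = 601.0000).
Solving J·Δ = −F gives Δ = (-1.4401, -0.8260).
Then the next iterate is (u, v)₁ = (1.5599, 1.6740).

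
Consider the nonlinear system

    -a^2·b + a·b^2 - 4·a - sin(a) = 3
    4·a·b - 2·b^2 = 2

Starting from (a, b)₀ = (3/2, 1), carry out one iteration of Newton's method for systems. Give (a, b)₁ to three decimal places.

(-0.019, 3.037)

At (3/2, 1): F = (-10.74749, 2.000).
Jacobian J = [[-2·a·b + b^2 - cos(a) - 4, -a^2 + 2·a·b], [4·b, 4·a - 4·b]].
At the point, J = [[-6.07074, 0.750], [4.000, 2.000]] (det J = -15.14147).
Solving J·Δ = −F gives Δ = (-1.519, 2.037).
Then the next iterate is (a, b)₁ = (-0.019, 3.037).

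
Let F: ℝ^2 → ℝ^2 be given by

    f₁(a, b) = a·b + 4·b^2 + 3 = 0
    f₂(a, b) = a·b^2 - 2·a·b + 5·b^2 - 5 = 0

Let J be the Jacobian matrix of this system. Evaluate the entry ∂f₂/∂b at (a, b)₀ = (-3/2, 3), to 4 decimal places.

24.0000

∂f₂/∂b = 2·a·b - 2·a + 10·b.
At (-3/2, 3) this is 24.0000.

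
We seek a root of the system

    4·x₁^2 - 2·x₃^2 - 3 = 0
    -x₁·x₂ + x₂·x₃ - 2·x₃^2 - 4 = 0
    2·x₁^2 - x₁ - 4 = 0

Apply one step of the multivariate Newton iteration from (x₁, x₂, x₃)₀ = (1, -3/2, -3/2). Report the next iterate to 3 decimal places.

(2.000, -4.150, -2.250)

At (1, -3/2, -3/2): F = (-3.500, -4.750, -3.000).
Jacobian J = [[8·x₁, 0, -4·x₃], [-x₂, -x₁ + x₃, x₂ - 4·x₃], [4·x₁ - 1, 0, 0]].
At the point, J = [[8.000, 0.000, 6.000], [1.500, -2.500, 4.500], [3.000, 0.000, 0.000]] (det J = 45.000).
Solving J·Δ = −F gives Δ = (1.000, -2.650, -0.750).
Then the next iterate is (x₁, x₂, x₃)₁ = (2.000, -4.150, -2.250).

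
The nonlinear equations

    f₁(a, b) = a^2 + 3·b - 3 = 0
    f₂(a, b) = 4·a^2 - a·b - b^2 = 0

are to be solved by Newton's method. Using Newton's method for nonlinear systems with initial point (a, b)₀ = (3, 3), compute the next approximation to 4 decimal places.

At (3, 3): F = (15.0000, 18.0000).
Jacobian J = [[2·a, 3], [8·a - b, -a - 2·b]].
At the point, J = [[6.0000, 3.0000], [21.0000, -9.0000]] (det J = -117.0000).
Solving J·Δ = −F gives Δ = (-1.6154, -1.7692).
Then the next iterate is (a, b)₁ = (1.3846, 1.2308).

(1.3846, 1.2308)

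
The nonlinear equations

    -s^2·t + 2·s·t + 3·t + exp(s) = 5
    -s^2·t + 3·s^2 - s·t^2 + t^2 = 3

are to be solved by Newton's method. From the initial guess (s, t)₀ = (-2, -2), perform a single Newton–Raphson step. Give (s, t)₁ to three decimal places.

(-2.900, 1.162)

At (-2, -2): F = (5.13534, 29.000).
Jacobian J = [[-2·s·t + 2·t + exp(s), -s^2 + 2·s + 3], [-2·s·t + 6·s - t^2, -s^2 - 2·s·t + 2·t]].
At the point, J = [[-11.86466, -5.000], [-24.000, -16.000]] (det J = 69.83464).
Solving J·Δ = −F gives Δ = (-0.900, 3.162).
Then the next iterate is (s, t)₁ = (-2.900, 1.162).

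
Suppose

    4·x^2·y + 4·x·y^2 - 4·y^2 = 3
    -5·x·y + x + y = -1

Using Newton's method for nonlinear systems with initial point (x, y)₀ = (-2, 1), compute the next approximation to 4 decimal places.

At (-2, 1): F = (1.0000, 10.0000).
Jacobian J = [[8·x·y + 4·y^2, 4·x^2 + 8·x·y - 8·y], [-5·y + 1, -5·x + 1]].
At the point, J = [[-12.0000, -8.0000], [-4.0000, 11.0000]] (det J = -164.0000).
Solving J·Δ = −F gives Δ = (0.5549, -0.7073).
Then the next iterate is (x, y)₁ = (-1.4451, 0.2927).

(-1.4451, 0.2927)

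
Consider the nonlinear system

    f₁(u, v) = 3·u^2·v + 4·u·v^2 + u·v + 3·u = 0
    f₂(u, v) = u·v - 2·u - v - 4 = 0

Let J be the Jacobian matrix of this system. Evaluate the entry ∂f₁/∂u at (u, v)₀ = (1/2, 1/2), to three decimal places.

∂f₁/∂u = 6·u·v + 4·v^2 + v + 3.
At (1/2, 1/2) this is 6.000.

6.000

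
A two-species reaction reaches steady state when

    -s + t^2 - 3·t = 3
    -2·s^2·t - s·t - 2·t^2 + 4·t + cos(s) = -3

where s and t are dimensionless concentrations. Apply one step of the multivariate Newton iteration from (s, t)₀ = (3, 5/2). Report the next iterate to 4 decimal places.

At (3, 5/2): F = (-7.2500, -52.989992).
Jacobian J = [[-1, 2·t - 3], [-4·s·t - t - sin(s), -2·s^2 - s - 4·t + 4]].
At the point, J = [[-1.0000, 2.0000], [-32.641120, -27.0000]] (det J = 92.282240).
Solving J·Δ = −F gives Δ = (-3.2696, 1.9902).
Then the next iterate is (s, t)₁ = (-0.2696, 4.4902).

(-0.2696, 4.4902)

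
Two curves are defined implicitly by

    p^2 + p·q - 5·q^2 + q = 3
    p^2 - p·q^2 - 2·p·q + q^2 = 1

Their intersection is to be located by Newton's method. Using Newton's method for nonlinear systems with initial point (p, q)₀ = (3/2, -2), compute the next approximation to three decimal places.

At (3/2, -2): F = (-25.750, 5.250).
Jacobian J = [[2·p + q, p - 10·q + 1], [2·p - q^2 - 2·q, -2·p·q - 2·p + 2·q]].
At the point, J = [[1.000, 22.500], [3.000, -1.000]] (det J = -68.500).
Solving J·Δ = −F gives Δ = (-1.349, 1.204).
Then the next iterate is (p, q)₁ = (0.151, -0.796).

(0.151, -0.796)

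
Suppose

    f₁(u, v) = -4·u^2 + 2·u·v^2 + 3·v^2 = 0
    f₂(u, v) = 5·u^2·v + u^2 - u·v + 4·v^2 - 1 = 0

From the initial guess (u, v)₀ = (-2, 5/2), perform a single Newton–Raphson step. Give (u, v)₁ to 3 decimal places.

At (-2, 5/2): F = (-22.250, 83.000).
Jacobian J = [[-8·u + 2·v^2, 4·u·v + 6·v], [10·u·v + 2·u - v, 5·u^2 - u + 8·v]].
At the point, J = [[28.500, -5.000], [-56.500, 42.000]] (det J = 914.500).
Solving J·Δ = −F gives Δ = (0.568, -1.212).
Then the next iterate is (u, v)₁ = (-1.432, 1.288).

(-1.432, 1.288)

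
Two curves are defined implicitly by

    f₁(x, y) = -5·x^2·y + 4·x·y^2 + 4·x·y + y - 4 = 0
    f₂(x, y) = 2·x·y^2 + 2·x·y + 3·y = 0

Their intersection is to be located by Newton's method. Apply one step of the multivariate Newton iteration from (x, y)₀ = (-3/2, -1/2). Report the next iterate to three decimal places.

(-1.494, -0.249)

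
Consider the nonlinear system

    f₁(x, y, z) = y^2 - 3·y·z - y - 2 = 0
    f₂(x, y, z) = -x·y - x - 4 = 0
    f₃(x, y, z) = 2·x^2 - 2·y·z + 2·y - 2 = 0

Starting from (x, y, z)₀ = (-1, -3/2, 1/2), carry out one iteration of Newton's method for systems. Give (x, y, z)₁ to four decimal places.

(1.6579, 1.6711, 3.4868)

At (-1, -3/2, 1/2): F = (4.0000, -4.5000, -1.5000).
Jacobian J = [[0, 2·y - 3·z - 1, -3·y], [-y - 1, -x, 0], [4·x, -2·z + 2, -2·y]].
At the point, J = [[0.0000, -5.5000, 4.5000], [0.5000, 1.0000, 0.0000], [-4.0000, 1.0000, 3.0000]] (det J = 28.5000).
Solving J·Δ = −F gives Δ = (2.6579, 3.1711, 2.9868).
Then the next iterate is (x, y, z)₁ = (1.6579, 1.6711, 3.4868).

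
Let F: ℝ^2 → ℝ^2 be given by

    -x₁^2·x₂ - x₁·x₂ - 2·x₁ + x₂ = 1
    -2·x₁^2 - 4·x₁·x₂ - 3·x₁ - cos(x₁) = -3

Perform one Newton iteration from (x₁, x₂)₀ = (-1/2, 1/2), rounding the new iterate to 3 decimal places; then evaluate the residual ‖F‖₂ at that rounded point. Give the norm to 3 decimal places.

At (-1/2, 1/2): F = (0.625, 4.12242).
Jacobian J = [[-2·x₁·x₂ - x₂ - 2, -x₁^2 - x₁ + 1], [-4·x₁ - 4·x₂ + sin(x₁) - 3, -4·x₁]].
At the point, J = [[-2.000, 1.250], [-3.47943, 2.000]] (det J = 0.34928).
Solving J·Δ = −F gives Δ = (11.174, 17.379).
Then the next iterate is (x₁, x₂)₁ = (10.674, 17.879).
Re-evaluating at (10.674, 17.879): F = (-2232.34037, -1019.93628), so ‖F‖₂ = 2454.305.

2454.305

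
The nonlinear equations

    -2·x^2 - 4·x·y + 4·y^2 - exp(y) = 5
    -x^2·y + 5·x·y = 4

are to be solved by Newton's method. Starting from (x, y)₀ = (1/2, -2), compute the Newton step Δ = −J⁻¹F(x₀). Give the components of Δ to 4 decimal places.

At (1/2, -2): F = (14.364665, -8.5000).
Jacobian J = [[-4·x - 4·y, -4·x + 8·y - exp(y)], [-2·x·y + 5·y, -x^2 + 5·x]].
At the point, J = [[6.0000, -18.135335], [-8.0000, 2.2500]] (det J = -131.582682).
Solving J·Δ = −F gives Δ = (-0.9259, 0.4858).

(-0.9259, 0.4858)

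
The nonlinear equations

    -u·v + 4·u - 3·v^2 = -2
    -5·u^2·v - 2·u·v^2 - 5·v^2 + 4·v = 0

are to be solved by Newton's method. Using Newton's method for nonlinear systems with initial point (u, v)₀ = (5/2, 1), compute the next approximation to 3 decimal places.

(0.820, 1.172)

At (5/2, 1): F = (6.500, -37.250).
Jacobian J = [[-v + 4, -u - 6·v], [-10·u·v - 2·v^2, -5·u^2 - 4·u·v - 10·v + 4]].
At the point, J = [[3.000, -8.500], [-27.000, -47.250]] (det J = -371.250).
Solving J·Δ = −F gives Δ = (-1.680, 0.172).
Then the next iterate is (u, v)₁ = (0.820, 1.172).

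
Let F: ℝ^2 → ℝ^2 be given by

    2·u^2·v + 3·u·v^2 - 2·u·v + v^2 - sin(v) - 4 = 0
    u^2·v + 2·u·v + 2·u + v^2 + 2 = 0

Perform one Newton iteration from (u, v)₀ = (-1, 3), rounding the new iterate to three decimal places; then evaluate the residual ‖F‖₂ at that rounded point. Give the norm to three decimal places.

At (-1, 3): F = (-10.14112, 6.000).
Jacobian J = [[4·u·v + 3·v^2 - 2·v, 2·u^2 + 6·u·v - 2·u + 2·v - cos(v)], [2·u·v + 2·v + 2, u^2 + 2·u + 2·v]].
At the point, J = [[9.000, -7.01001], [2.000, 5.000]] (det J = 59.02002).
Solving J·Δ = −F gives Δ = (0.146, -1.259).
Then the next iterate is (u, v)₁ = (-0.854, 1.741).
Re-evaluating at (-0.854, 1.741): F = (-4.20699, 1.61919), so ‖F‖₂ = 4.508.

4.508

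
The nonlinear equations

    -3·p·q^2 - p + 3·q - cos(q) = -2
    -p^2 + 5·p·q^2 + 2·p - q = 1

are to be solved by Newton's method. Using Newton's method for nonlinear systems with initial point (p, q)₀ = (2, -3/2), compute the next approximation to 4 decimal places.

(0.1868, -1.2991)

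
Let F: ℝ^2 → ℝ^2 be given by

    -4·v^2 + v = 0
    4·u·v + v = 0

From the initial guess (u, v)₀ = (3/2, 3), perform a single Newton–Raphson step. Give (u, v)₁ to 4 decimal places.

(0.5870, 1.5652)

At (3/2, 3): F = (-33.0000, 21.0000).
Jacobian J = [[0, -8·v + 1], [4·v, 4·u + 1]].
At the point, J = [[0.0000, -23.0000], [12.0000, 7.0000]] (det J = 276.0000).
Solving J·Δ = −F gives Δ = (-0.9130, -1.4348).
Then the next iterate is (u, v)₁ = (0.5870, 1.5652).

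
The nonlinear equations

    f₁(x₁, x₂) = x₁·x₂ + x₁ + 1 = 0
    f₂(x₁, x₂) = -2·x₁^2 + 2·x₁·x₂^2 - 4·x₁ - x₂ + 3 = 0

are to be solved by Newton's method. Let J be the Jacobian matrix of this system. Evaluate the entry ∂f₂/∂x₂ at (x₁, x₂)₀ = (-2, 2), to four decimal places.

∂f₂/∂x₂ = 4·x₁·x₂ - 1.
At (-2, 2) this is -17.0000.

-17.0000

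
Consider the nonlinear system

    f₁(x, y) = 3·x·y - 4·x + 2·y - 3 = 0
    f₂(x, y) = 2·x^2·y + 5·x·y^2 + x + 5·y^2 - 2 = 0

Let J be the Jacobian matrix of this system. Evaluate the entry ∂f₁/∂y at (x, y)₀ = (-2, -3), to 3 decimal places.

-4.000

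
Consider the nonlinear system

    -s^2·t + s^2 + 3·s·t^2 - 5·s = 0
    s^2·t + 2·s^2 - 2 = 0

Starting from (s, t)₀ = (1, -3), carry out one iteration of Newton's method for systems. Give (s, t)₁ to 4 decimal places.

(-2.8750, -7.7500)

At (1, -3): F = (26.0000, -3.0000).
Jacobian J = [[-2·s·t + 2·s + 3·t^2 - 5, -s^2 + 6·s·t], [2·s·t + 4·s, s^2]].
At the point, J = [[30.0000, -19.0000], [-2.0000, 1.0000]] (det J = -8.0000).
Solving J·Δ = −F gives Δ = (-3.8750, -4.7500).
Then the next iterate is (s, t)₁ = (-2.8750, -7.7500).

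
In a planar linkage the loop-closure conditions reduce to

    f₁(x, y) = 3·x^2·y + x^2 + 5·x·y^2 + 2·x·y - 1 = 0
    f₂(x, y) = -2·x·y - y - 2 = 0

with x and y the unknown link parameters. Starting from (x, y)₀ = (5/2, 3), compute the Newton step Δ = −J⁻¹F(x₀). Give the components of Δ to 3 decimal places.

(62.296, -65.630)

At (5/2, 3): F = (189.000, -20.000).
Jacobian J = [[6·x·y + 2·x + 5·y^2 + 2·y, 3·x^2 + 10·x·y + 2·x], [-2·y, -2·x - 1]].
At the point, J = [[101.000, 98.750], [-6.000, -6.000]] (det J = -13.500).
Solving J·Δ = −F gives Δ = (62.296, -65.630).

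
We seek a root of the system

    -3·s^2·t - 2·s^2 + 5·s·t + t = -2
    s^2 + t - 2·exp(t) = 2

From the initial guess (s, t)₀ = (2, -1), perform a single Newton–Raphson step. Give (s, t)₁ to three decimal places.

(2.283, -6.283)

At (2, -1): F = (-5.000, 0.26424).
Jacobian J = [[-6·s·t - 4·s + 5·t, -3·s^2 + 5·s + 1], [2·s, -2·exp(t) + 1]].
At the point, J = [[-1.000, -1.000], [4.000, 0.26424]] (det J = 3.73576).
Solving J·Δ = −F gives Δ = (0.283, -5.283).
Then the next iterate is (s, t)₁ = (2.283, -6.283).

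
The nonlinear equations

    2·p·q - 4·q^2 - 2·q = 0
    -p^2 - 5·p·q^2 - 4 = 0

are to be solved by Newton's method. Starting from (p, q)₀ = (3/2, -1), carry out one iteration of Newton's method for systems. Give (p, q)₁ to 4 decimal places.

At (3/2, -1): F = (-5.0000, -13.7500).
Jacobian J = [[2·q, 2·p - 8·q - 2], [-2·p - 5·q^2, -10·p·q]].
At the point, J = [[-2.0000, 9.0000], [-8.0000, 15.0000]] (det J = 42.0000).
Solving J·Δ = −F gives Δ = (-1.1607, 0.2976).
Then the next iterate is (p, q)₁ = (0.3393, -0.7024).

(0.3393, -0.7024)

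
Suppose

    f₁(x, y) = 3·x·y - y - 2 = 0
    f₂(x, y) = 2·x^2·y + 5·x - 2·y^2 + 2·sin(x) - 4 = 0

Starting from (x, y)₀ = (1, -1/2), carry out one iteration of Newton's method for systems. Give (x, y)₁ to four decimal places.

At (1, -1/2): F = (-3.0000, 1.182942).
Jacobian J = [[3·y, 3·x - 1], [4·x·y + 2·cos(x) + 5, 2·x^2 - 4·y]].
At the point, J = [[-1.5000, 2.0000], [4.080605, 4.0000]] (det J = -14.161209).
Solving J·Δ = −F gives Δ = (-1.0145, 0.7392).
Then the next iterate is (x, y)₁ = (-0.0145, 0.2392).

(-0.0145, 0.2392)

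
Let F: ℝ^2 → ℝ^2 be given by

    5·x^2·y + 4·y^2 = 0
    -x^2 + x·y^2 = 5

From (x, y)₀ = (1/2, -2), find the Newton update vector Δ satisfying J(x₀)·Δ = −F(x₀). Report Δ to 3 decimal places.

At (1/2, -2): F = (13.500, -3.250).
Jacobian J = [[10·x·y, 5·x^2 + 8·y], [-2·x + y^2, 2·x·y]].
At the point, J = [[-10.000, -14.750], [3.000, -2.000]] (det J = 64.250).
Solving J·Δ = −F gives Δ = (1.166, 0.125).

(1.166, 0.125)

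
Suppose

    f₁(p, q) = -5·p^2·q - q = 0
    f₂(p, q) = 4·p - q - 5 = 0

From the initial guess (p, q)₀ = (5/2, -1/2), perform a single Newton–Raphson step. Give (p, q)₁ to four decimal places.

At (5/2, -1/2): F = (16.1250, 5.5000).
Jacobian J = [[-10·p·q, -5·p^2 - 1], [4, -1]].
At the point, J = [[12.5000, -32.2500], [4.0000, -1.0000]] (det J = 116.5000).
Solving J·Δ = −F gives Δ = (-1.3841, -0.0365).
Then the next iterate is (p, q)₁ = (1.1159, -0.5365).

(1.1159, -0.5365)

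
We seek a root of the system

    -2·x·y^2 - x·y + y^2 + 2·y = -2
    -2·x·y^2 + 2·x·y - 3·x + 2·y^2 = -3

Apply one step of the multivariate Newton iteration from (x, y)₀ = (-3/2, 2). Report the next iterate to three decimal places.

At (-3/2, 2): F = (25.000, 21.500).
Jacobian J = [[-2·y^2 - y, -4·x·y - x + 2·y + 2], [-2·y^2 + 2·y - 3, -4·x·y + 2·x + 4·y]].
At the point, J = [[-10.000, 19.500], [-7.000, 17.000]] (det J = -33.500).
Solving J·Δ = −F gives Δ = (0.172, -1.194).
Then the next iterate is (x, y)₁ = (-1.328, 0.806).

(-1.328, 0.806)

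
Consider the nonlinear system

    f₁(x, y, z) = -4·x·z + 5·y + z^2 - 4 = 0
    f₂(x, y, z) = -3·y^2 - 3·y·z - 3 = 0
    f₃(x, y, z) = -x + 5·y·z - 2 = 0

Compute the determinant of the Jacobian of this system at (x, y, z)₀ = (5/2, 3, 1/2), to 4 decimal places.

760.5000

J = [[-4·z, 5, -4·x + 2·z], [0, -6·y - 3·z, -3·y], [-1, 5·z, 5·y]].
At the point, J = [[-2.0000, 5.0000, -9.0000], [0.0000, -19.5000, -9.0000], [-1.0000, 2.5000, 15.0000]].
det J = 760.5000.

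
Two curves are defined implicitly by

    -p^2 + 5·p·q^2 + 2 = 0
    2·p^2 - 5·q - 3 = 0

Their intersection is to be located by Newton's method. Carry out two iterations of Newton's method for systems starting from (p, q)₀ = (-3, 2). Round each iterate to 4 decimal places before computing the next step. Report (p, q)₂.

At (-3, 2): F = (-67.0000, 5.0000).
Jacobian J = [[-2·p + 5·q^2, 10·p·q], [4·p, -5]].
At the point, J = [[26.0000, -60.0000], [-12.0000, -5.0000]] (det J = -850.0000).
Solving J·Δ = −F gives Δ = (0.7471, -0.7929).
Then the next iterate is (p, q)₁ = (-2.2529, 1.2071).
Round to (-2.2529, 1.2071) and repeat: F = (-19.488953, 1.115617), J = [[11.791252, -27.194756], [-9.0116, -5.0000]].
Δ = (0.4203, -0.5344), so (p, q)₂ = (-1.8326, 0.6727).

(-1.8326, 0.6727)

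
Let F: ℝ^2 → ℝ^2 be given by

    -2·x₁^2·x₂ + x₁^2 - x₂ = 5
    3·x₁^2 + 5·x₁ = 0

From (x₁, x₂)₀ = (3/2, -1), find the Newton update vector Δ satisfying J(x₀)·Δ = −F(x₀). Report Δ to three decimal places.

(-1.018, -1.166)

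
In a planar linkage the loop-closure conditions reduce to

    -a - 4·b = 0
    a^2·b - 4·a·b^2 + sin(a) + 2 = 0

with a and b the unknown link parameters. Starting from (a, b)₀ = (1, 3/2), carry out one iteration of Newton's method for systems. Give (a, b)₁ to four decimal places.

At (1, 3/2): F = (-7.0000, -4.658529).
Jacobian J = [[-1, -4], [2·a·b - 4·b^2 + cos(a), a^2 - 8·a·b]].
At the point, J = [[-1.0000, -4.0000], [-5.459698, -11.0000]] (det J = -10.838791).
Solving J·Δ = −F gives Δ = (5.3849, -3.0962).
Then the next iterate is (a, b)₁ = (6.3849, -1.5962).

(6.3849, -1.5962)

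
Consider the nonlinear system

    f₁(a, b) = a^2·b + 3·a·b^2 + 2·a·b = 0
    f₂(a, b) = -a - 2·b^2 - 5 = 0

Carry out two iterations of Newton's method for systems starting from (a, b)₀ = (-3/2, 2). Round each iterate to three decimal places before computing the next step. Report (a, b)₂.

At (-3/2, 2): F = (-19.500, -11.500).
Jacobian J = [[2·a·b + 3·b^2 + 2·b, a^2 + 6·a·b + 2·a], [-1, -4·b]].
At the point, J = [[10.000, -18.750], [-1.000, -8.000]] (det J = -98.750).
Solving J·Δ = −F gives Δ = (-0.604, -1.362).
Then the next iterate is (a, b)₁ = (-2.104, 0.638).
Round to (-2.104, 0.638) and repeat: F = (-2.42966, -3.71009), J = [[-0.18757, -7.83530], [-1.000, -2.552]].
Δ = (-3.109, -0.236), so (a, b)₂ = (-5.213, 0.402).

(-5.213, 0.402)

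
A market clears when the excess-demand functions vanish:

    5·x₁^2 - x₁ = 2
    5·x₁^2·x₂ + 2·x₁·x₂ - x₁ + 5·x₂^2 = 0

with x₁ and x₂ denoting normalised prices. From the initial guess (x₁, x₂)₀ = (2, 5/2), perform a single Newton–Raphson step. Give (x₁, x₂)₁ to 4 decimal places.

(1.1579, 1.6066)

At (2, 5/2): F = (16.0000, 89.2500).
Jacobian J = [[10·x₁ - 1, 0], [10·x₁·x₂ + 2·x₂ - 1, 5·x₁^2 + 2·x₁ + 10·x₂]].
At the point, J = [[19.0000, 0.0000], [54.0000, 49.0000]] (det J = 931.0000).
Solving J·Δ = −F gives Δ = (-0.8421, -0.8934).
Then the next iterate is (x₁, x₂)₁ = (1.1579, 1.6066).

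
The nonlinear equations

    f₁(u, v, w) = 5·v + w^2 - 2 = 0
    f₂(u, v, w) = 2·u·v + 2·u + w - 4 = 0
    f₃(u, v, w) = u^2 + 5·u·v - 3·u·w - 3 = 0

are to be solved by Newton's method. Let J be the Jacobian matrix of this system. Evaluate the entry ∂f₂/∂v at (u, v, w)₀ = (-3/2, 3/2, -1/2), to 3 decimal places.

-3.000

∂f₂/∂v = 2·u.
At (-3/2, 3/2, -1/2) this is -3.000.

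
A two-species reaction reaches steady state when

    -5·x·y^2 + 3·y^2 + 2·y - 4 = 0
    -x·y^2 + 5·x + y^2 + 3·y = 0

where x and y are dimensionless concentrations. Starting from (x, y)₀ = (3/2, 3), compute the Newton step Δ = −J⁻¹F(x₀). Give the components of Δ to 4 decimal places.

At (3/2, 3): F = (-38.5000, 12.0000).
Jacobian J = [[-5·y^2, -10·x·y + 6·y + 2], [-y^2 + 5, -2·x·y + 2·y + 3]].
At the point, J = [[-45.0000, -25.0000], [-4.0000, 0.0000]] (det J = -100.0000).
Solving J·Δ = −F gives Δ = (3.0000, -6.9400).

(3.0000, -6.9400)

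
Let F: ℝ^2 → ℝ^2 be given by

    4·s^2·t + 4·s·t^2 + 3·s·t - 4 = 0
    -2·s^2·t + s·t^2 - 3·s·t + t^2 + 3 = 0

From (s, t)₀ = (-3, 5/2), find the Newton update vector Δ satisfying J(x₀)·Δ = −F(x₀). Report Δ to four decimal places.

At (-3, 5/2): F = (-11.5000, -32.0000).
Jacobian J = [[8·s·t + 4·t^2 + 3·t, 4·s^2 + 8·s·t + 3·s], [-4·s·t + t^2 - 3·t, -2·s^2 + 2·s·t - 3·s + 2·t]].
At the point, J = [[-27.5000, -33.0000], [28.7500, -19.0000]] (det J = 1471.2500).
Solving J·Δ = −F gives Δ = (0.5692, -0.8229).

(0.5692, -0.8229)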